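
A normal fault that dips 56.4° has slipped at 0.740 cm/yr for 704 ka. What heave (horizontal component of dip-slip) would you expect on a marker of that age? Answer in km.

dip-slip = rate × time = 0.740 cm/yr × 704 ka = 5210 m
heave = dip-slip × cos(dip) = 5210 × cos(56.4°) = 2880 m = 2.88 km

2.88 km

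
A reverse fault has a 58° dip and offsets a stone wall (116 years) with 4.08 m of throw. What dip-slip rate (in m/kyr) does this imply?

dip-slip = throw / sin(dip) = 4.08 m / sin(58°) = 4.811 m
rate = 4.811 m / 116 years = 0.0415 m/yr = 41.5 m/kyr

41.5 m/kyr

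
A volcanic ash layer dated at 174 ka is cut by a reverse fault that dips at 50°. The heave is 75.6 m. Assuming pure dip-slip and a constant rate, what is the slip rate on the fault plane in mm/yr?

0.676 mm/yr

dip-slip = heave / cos(dip) = 75.6 m / cos(50°) = 117.6 m
rate = 117.6 m / 174 ka = 0.000676 m/yr = 0.676 mm/yr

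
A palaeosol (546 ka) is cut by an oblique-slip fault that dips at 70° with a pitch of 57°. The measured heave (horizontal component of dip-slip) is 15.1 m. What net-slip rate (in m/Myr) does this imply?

96.4 m/Myr

dip-slip = heave / cos(dip) = 15.1 / cos(70°) = 44.15 m
net slip = dip-slip / sin(rake) = 44.15 / sin(57°) = 52.64 m
rate = 52.64 m / 546 ka = 0.0000964 m/yr = 96.4 m/Myr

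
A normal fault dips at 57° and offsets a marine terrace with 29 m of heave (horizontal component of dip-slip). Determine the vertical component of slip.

throw = heave × tan(dip) = 29 × tan(57°) = 44.7 m

44.7 m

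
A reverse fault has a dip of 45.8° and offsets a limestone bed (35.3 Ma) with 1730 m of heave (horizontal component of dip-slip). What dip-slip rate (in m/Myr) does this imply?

70.3 m/Myr

dip-slip = heave / cos(dip) = 1730 m / cos(45.8°) = 2481 m
rate = 2481 m / 35.3 Ma = 0.0000703 m/yr = 70.3 m/Myr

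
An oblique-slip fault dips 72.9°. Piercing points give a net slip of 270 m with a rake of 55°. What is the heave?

dip-slip = net slip × sin(rake) = 270 m × sin(55°) = 221.2 m
heave = dip-slip × cos(dip) = 221.2 × cos(72.9°) = 65 m

65 m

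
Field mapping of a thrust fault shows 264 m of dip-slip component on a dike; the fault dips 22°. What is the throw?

throw = dip-slip × sin(dip) = 264 m × sin(22°) = 98.9 m

98.9 m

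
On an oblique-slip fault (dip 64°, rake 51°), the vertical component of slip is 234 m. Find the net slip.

335 m

dip-slip = throw / sin(dip) = 234 / sin(64°) = 260.3 m
net slip = dip-slip / sin(rake) = 260.3 / sin(51°) = 335 m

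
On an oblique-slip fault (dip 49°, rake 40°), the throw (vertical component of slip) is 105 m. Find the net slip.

216 m

dip-slip = throw / sin(dip) = 105 / sin(49°) = 139.1 m
net slip = dip-slip / sin(rake) = 139.1 / sin(40°) = 216 m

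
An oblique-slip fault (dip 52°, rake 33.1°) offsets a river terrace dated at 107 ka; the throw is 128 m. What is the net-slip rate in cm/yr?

0.278 cm/yr

dip-slip = throw / sin(dip) = 128 / sin(52°) = 162.4 m
net slip = dip-slip / sin(rake) = 162.4 / sin(33.1°) = 297.4 m
rate = 297.4 m / 107 ka = 0.00278 m/yr = 0.278 cm/yr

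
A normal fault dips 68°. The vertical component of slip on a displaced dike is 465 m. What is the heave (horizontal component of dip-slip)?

heave = throw / tan(dip) = 465 / tan(68°) = 188 m

188 m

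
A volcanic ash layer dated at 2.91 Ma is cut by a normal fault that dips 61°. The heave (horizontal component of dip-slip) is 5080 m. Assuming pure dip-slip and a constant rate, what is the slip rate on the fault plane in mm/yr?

3.60 mm/yr

dip-slip = heave / cos(dip) = 5080 m / cos(61°) = 10480 m
rate = 10480 m / 2.91 Ma = 0.00360 m/yr = 3.60 mm/yr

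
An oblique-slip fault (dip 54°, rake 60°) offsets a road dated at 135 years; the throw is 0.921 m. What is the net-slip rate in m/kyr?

dip-slip = throw / sin(dip) = 0.921 / sin(54°) = 1.138 m
net slip = dip-slip / sin(rake) = 1.138 / sin(60°) = 1.315 m
rate = 1.315 m / 135 years = 0.00974 m/yr = 9.74 m/kyr

9.74 m/kyr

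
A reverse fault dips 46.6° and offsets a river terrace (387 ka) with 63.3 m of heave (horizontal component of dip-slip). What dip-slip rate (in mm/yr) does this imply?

0.238 mm/yr

dip-slip = heave / cos(dip) = 63.3 m / cos(46.6°) = 92.13 m
rate = 92.13 m / 387 ka = 0.000238 m/yr = 0.238 mm/yr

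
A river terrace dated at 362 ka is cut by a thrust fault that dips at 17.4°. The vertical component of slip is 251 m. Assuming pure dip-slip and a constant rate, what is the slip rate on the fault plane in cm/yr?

0.232 cm/yr

dip-slip = throw / sin(dip) = 251 m / sin(17.4°) = 839.4 m
rate = 839.4 m / 362 ka = 0.00232 m/yr = 0.232 cm/yr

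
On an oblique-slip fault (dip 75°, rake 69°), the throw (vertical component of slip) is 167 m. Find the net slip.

185 m

dip-slip = throw / sin(dip) = 167 / sin(75°) = 172.9 m
net slip = dip-slip / sin(rake) = 172.9 / sin(69°) = 185 m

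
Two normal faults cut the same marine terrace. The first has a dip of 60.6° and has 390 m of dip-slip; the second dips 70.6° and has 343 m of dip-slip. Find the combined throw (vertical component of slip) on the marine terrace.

throw_A = 390 × sin(60.6°) = 339.8 m
throw_B = 343 × sin(70.6°) = 323.5 m
total = 339.8 + 323.5 = 663 m

663 m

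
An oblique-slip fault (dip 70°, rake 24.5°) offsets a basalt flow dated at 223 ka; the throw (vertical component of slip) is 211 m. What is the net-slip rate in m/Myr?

2430 m/Myr

dip-slip = throw / sin(dip) = 211 / sin(70°) = 224.5 m
net slip = dip-slip / sin(rake) = 224.5 / sin(24.5°) = 541.5 m
rate = 541.5 m / 223 ka = 0.00243 m/yr = 2430 m/Myr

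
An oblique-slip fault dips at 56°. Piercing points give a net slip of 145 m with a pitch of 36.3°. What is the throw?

dip-slip = net slip × sin(rake) = 145 m × sin(36.3°) = 85.84 m
throw = dip-slip × sin(dip) = 85.84 × sin(56°) = 71.2 m

71.2 m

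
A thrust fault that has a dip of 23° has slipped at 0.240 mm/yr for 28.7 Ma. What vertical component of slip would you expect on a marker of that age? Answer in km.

2.69 km

dip-slip = rate × time = 0.240 mm/yr × 28.7 Ma = 6888 m
throw = dip-slip × sin(dip) = 6888 × sin(23°) = 2690 m = 2.69 km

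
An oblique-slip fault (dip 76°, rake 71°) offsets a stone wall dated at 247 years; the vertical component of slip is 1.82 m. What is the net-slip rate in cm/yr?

dip-slip = throw / sin(dip) = 1.82 / sin(76°) = 1.876 m
net slip = dip-slip / sin(rake) = 1.876 / sin(71°) = 1.984 m
rate = 1.984 m / 247 years = 0.00803 m/yr = 0.803 cm/yr

0.803 cm/yr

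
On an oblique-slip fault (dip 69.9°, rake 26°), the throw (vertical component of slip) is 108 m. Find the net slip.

dip-slip = throw / sin(dip) = 108 / sin(69.9°) = 115 m
net slip = dip-slip / sin(rake) = 115 / sin(26°) = 262 m

262 m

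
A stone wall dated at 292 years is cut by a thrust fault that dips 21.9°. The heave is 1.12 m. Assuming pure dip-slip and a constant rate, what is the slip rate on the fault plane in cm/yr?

dip-slip = heave / cos(dip) = 1.12 m / cos(21.9°) = 1.207 m
rate = 1.207 m / 292 years = 0.00413 m/yr = 0.413 cm/yr

0.413 cm/yr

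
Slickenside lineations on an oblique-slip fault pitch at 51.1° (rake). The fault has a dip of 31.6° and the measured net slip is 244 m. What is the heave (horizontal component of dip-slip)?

dip-slip = net slip × sin(rake) = 244 m × sin(51.1°) = 189.9 m
heave = dip-slip × cos(dip) = 189.9 × cos(31.6°) = 162 m

162 m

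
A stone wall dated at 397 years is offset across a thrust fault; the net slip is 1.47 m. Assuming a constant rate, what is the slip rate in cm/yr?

0.370 cm/yr

rate = 1.47 m / 397 years = 0.00370 m/yr = 0.370 cm/yr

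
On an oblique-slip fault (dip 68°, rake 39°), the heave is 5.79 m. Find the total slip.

dip-slip = heave / cos(dip) = 5.79 / cos(68°) = 15.46 m
net slip = dip-slip / sin(rake) = 15.46 / sin(39°) = 24.6 m

24.6 m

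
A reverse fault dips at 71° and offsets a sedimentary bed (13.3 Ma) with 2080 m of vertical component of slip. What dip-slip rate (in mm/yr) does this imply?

dip-slip = throw / sin(dip) = 2080 m / sin(71°) = 2200 m
rate = 2200 m / 13.3 Ma = 0.000165 m/yr = 0.165 mm/yr

0.165 mm/yr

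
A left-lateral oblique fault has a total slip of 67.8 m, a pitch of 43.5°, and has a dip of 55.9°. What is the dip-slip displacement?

46.7 m

dip-slip = net slip × sin(rake) = 67.8 m × sin(43.5°) = 46.7 m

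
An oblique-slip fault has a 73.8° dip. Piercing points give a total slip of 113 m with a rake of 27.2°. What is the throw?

49.6 m

dip-slip = net slip × sin(rake) = 113 m × sin(27.2°) = 51.65 m
throw = dip-slip × sin(dip) = 51.65 × sin(73.8°) = 49.6 m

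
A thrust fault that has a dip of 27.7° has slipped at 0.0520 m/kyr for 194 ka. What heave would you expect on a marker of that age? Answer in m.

8.93 m

dip-slip = rate × time = 0.0520 m/kyr × 194 ka = 10.09 m
heave = dip-slip × cos(dip) = 10.09 × cos(27.7°) = 8.93 m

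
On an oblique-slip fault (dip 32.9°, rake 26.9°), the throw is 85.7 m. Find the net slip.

349 m

dip-slip = throw / sin(dip) = 85.7 / sin(32.9°) = 157.8 m
net slip = dip-slip / sin(rake) = 157.8 / sin(26.9°) = 349 m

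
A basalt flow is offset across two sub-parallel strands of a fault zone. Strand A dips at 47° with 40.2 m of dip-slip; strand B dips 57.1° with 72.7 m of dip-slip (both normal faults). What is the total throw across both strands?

90.4 m

throw_A = 40.2 × sin(47°) = 29.40 m
throw_B = 72.7 × sin(57.1°) = 61.04 m
total = 29.40 + 61.04 = 90.4 m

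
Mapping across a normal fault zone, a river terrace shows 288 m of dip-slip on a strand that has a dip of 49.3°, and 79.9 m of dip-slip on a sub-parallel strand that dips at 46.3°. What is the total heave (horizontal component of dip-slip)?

243 m

heave_A = 288 × cos(49.3°) = 187.8 m
heave_B = 79.9 × cos(46.3°) = 55.20 m
total = 187.8 + 55.20 = 243 m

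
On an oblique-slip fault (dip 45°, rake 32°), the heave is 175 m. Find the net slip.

dip-slip = heave / cos(dip) = 175 / cos(45°) = 247.5 m
net slip = dip-slip / sin(rake) = 247.5 / sin(32°) = 467 m

467 m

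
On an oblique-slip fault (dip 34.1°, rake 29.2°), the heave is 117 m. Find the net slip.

290 m

dip-slip = heave / cos(dip) = 117 / cos(34.1°) = 141.3 m
net slip = dip-slip / sin(rake) = 141.3 / sin(29.2°) = 290 m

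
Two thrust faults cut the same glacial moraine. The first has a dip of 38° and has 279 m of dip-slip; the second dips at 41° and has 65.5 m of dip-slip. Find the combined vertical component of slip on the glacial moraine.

throw_A = 279 × sin(38°) = 171.8 m
throw_B = 65.5 × sin(41°) = 42.97 m
total = 171.8 + 42.97 = 215 m

215 m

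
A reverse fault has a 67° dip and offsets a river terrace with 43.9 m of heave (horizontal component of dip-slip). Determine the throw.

103 m

throw = heave × tan(dip) = 43.9 × tan(67°) = 103 m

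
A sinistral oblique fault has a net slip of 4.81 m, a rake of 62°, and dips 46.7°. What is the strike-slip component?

strike-slip = net slip × cos(rake) = 4.81 m × cos(62°) = 2.26 m

2.26 m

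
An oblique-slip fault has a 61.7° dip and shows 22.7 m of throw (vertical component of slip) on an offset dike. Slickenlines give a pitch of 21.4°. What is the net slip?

dip-slip = throw / sin(dip) = 22.7 / sin(61.7°) = 25.78 m
net slip = dip-slip / sin(rake) = 25.78 / sin(21.4°) = 70.7 m

70.7 m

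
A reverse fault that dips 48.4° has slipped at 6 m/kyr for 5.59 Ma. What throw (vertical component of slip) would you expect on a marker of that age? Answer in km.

dip-slip = rate × time = 6 m/kyr × 5.59 Ma = 33540 m
throw = dip-slip × sin(dip) = 33540 × sin(48.4°) = 25100 m = 25.1 km

25.1 km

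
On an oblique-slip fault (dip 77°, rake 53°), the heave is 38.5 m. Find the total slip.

214 m

dip-slip = heave / cos(dip) = 38.5 / cos(77°) = 171.1 m
net slip = dip-slip / sin(rake) = 171.1 / sin(53°) = 214 m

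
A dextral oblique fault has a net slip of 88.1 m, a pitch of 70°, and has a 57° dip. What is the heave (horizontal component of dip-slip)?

dip-slip = net slip × sin(rake) = 88.1 m × sin(70°) = 82.79 m
heave = dip-slip × cos(dip) = 82.79 × cos(57°) = 45.1 m

45.1 m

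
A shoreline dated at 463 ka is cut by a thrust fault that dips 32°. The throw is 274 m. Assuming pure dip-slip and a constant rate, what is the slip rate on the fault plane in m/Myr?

1120 m/Myr

dip-slip = throw / sin(dip) = 274 m / sin(32°) = 517.1 m
rate = 517.1 m / 463 ka = 0.00112 m/yr = 1120 m/Myr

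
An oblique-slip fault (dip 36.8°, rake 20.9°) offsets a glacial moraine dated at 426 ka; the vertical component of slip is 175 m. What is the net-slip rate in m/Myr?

1920 m/Myr

dip-slip = throw / sin(dip) = 175 / sin(36.8°) = 292.1 m
net slip = dip-slip / sin(rake) = 292.1 / sin(20.9°) = 818.9 m
rate = 818.9 m / 426 ka = 0.00192 m/yr = 1920 m/Myr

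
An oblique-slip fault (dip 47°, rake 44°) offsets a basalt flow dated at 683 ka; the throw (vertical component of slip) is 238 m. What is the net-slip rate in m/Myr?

686 m/Myr

dip-slip = throw / sin(dip) = 238 / sin(47°) = 325.4 m
net slip = dip-slip / sin(rake) = 325.4 / sin(44°) = 468.5 m
rate = 468.5 m / 683 ka = 0.000686 m/yr = 686 m/Myr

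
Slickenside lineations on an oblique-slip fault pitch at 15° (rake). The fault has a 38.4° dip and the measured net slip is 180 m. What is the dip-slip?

46.6 m

dip-slip = net slip × sin(rake) = 180 m × sin(15°) = 46.6 m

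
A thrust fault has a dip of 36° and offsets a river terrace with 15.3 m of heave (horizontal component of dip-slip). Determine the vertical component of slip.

11.1 m

throw = heave × tan(dip) = 15.3 × tan(36°) = 11.1 m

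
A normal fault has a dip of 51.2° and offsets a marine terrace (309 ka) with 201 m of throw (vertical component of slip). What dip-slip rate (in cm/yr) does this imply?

0.0835 cm/yr

dip-slip = throw / sin(dip) = 201 m / sin(51.2°) = 257.9 m
rate = 257.9 m / 309 ka = 0.000835 m/yr = 0.0835 cm/yr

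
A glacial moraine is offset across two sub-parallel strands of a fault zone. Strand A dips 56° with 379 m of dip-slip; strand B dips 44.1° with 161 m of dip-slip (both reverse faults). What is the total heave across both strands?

heave_A = 379 × cos(56°) = 211.9 m
heave_B = 161 × cos(44.1°) = 115.6 m
total = 211.9 + 115.6 = 328 m

328 m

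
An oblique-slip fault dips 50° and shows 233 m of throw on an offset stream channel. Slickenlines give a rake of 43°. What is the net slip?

446 m

dip-slip = throw / sin(dip) = 233 / sin(50°) = 304.2 m
net slip = dip-slip / sin(rake) = 304.2 / sin(43°) = 446 m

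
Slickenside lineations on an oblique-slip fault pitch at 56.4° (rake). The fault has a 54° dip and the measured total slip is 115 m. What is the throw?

77.5 m

dip-slip = net slip × sin(rake) = 115 m × sin(56.4°) = 95.79 m
throw = dip-slip × sin(dip) = 95.79 × sin(54°) = 77.5 m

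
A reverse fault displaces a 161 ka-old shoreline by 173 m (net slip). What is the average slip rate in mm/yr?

1.07 mm/yr

rate = 173 m / 161 ka = 0.00107 m/yr = 1.07 mm/yr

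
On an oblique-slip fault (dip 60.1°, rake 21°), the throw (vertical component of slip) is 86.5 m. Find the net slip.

278 m

dip-slip = throw / sin(dip) = 86.5 / sin(60.1°) = 99.78 m
net slip = dip-slip / sin(rake) = 99.78 / sin(21°) = 278 m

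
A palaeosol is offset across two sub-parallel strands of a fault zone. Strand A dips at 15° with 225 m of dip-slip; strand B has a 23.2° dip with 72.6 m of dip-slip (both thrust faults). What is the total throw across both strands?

86.8 m

throw_A = 225 × sin(15°) = 58.23 m
throw_B = 72.6 × sin(23.2°) = 28.60 m
total = 58.23 + 28.60 = 86.8 m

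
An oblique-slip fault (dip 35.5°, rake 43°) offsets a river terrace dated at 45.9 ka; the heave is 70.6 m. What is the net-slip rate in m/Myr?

2770 m/Myr

dip-slip = heave / cos(dip) = 70.6 / cos(35.5°) = 86.72 m
net slip = dip-slip / sin(rake) = 86.72 / sin(43°) = 127.2 m
rate = 127.2 m / 45.9 ka = 0.00277 m/yr = 2770 m/Myr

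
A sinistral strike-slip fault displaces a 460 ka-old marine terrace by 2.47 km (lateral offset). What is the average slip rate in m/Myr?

5370 m/Myr

rate = 2.47 km / 460 ka = 0.00537 m/yr = 5370 m/Myr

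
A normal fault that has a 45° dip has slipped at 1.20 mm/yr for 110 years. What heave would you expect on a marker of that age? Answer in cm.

9.33 cm

dip-slip = rate × time = 1.20 mm/yr × 110 years = 0.1320 m
heave = dip-slip × cos(dip) = 0.1320 × cos(45°) = 0.0933 m = 9.33 cm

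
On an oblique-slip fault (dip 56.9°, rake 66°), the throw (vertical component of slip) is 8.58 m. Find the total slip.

11.2 m

dip-slip = throw / sin(dip) = 8.58 / sin(56.9°) = 10.24 m
net slip = dip-slip / sin(rake) = 10.24 / sin(66°) = 11.2 m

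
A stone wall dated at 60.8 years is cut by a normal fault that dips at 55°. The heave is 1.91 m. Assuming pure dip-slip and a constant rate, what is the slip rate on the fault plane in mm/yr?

54.8 mm/yr

dip-slip = heave / cos(dip) = 1.91 m / cos(55°) = 3.330 m
rate = 3.330 m / 60.8 years = 0.0548 m/yr = 54.8 mm/yr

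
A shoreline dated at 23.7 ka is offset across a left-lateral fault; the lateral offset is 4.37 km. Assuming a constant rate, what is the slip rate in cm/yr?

rate = 4.37 km / 23.7 ka = 0.184 m/yr = 18.4 cm/yr

18.4 cm/yr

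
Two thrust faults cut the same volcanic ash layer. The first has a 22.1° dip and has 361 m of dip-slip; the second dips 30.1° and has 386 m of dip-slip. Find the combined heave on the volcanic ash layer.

668 m

heave_A = 361 × cos(22.1°) = 334.5 m
heave_B = 386 × cos(30.1°) = 333.9 m
total = 334.5 + 333.9 = 668 m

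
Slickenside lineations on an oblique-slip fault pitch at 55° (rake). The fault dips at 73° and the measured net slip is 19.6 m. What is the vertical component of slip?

dip-slip = net slip × sin(rake) = 19.6 m × sin(55°) = 16.06 m
throw = dip-slip × sin(dip) = 16.06 × sin(73°) = 15.4 m

15.4 m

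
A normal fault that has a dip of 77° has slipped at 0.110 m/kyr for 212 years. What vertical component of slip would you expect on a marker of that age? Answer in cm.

2.27 cm

dip-slip = rate × time = 0.110 m/kyr × 212 years = 0.02332 m
throw = dip-slip × sin(dip) = 0.02332 × sin(77°) = 0.0227 m = 2.27 cm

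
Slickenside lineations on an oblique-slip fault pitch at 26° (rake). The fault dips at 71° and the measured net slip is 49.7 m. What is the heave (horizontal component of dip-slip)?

dip-slip = net slip × sin(rake) = 49.7 m × sin(26°) = 21.79 m
heave = dip-slip × cos(dip) = 21.79 × cos(71°) = 7.09 m

7.09 m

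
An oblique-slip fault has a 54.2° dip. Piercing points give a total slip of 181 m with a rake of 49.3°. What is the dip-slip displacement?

137 m

dip-slip = net slip × sin(rake) = 181 m × sin(49.3°) = 137 m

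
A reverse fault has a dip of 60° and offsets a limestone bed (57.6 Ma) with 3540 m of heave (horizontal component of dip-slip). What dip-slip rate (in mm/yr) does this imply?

0.123 mm/yr

dip-slip = heave / cos(dip) = 3540 m / cos(60°) = 7080 m
rate = 7080 m / 57.6 Ma = 0.000123 m/yr = 0.123 mm/yr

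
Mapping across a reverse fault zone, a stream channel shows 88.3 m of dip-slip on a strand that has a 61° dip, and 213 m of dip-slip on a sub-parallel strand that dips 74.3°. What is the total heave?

heave_A = 88.3 × cos(61°) = 42.81 m
heave_B = 213 × cos(74.3°) = 57.64 m
total = 42.81 + 57.64 = 100 m

100 m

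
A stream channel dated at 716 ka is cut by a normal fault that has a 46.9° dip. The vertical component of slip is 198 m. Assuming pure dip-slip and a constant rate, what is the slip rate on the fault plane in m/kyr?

dip-slip = throw / sin(dip) = 198 m / sin(46.9°) = 271.2 m
rate = 271.2 m / 716 ka = 0.000379 m/yr = 0.379 m/kyr

0.379 m/kyr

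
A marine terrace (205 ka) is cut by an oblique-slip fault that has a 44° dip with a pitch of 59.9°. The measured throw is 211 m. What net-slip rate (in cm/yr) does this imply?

0.171 cm/yr

dip-slip = throw / sin(dip) = 211 / sin(44°) = 303.7 m
net slip = dip-slip / sin(rake) = 303.7 / sin(59.9°) = 351.1 m
rate = 351.1 m / 205 ka = 0.00171 m/yr = 0.171 cm/yr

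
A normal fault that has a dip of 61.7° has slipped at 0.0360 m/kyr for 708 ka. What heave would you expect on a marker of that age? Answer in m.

dip-slip = rate × time = 0.0360 m/kyr × 708 ka = 25.49 m
heave = dip-slip × cos(dip) = 25.49 × cos(61.7°) = 12.1 m

12.1 m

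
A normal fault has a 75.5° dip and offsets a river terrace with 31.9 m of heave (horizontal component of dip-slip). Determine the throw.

throw = heave × tan(dip) = 31.9 × tan(75.5°) = 123 m

123 m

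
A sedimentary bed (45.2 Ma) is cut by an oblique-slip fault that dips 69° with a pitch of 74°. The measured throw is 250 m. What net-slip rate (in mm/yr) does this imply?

0.00616 mm/yr

dip-slip = throw / sin(dip) = 250 / sin(69°) = 267.8 m
net slip = dip-slip / sin(rake) = 267.8 / sin(74°) = 278.6 m
rate = 278.6 m / 45.2 Ma = 0.00000616 m/yr = 0.00616 mm/yr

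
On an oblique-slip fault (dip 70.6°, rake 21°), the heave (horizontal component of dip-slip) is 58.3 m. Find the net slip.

dip-slip = heave / cos(dip) = 58.3 / cos(70.6°) = 175.5 m
net slip = dip-slip / sin(rake) = 175.5 / sin(21°) = 490 m

490 m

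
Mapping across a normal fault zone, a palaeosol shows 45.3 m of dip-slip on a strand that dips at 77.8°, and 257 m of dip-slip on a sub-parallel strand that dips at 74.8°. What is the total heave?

heave_A = 45.3 × cos(77.8°) = 9.573 m
heave_B = 257 × cos(74.8°) = 67.38 m
total = 9.573 + 67.38 = 77 m

77 m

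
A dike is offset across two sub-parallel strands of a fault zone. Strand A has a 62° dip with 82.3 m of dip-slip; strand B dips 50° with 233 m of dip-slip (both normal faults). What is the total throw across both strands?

throw_A = 82.3 × sin(62°) = 72.67 m
throw_B = 233 × sin(50°) = 178.5 m
total = 72.67 + 178.5 = 251 m

251 m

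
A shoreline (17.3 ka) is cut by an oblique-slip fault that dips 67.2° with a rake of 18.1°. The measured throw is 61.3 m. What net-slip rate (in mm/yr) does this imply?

12.4 mm/yr

dip-slip = throw / sin(dip) = 61.3 / sin(67.2°) = 66.50 m
net slip = dip-slip / sin(rake) = 66.50 / sin(18.1°) = 214 m
rate = 214 m / 17.3 ka = 0.0124 m/yr = 12.4 mm/yr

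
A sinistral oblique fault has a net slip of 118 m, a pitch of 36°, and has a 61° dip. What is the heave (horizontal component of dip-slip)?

dip-slip = net slip × sin(rake) = 118 m × sin(36°) = 69.36 m
heave = dip-slip × cos(dip) = 69.36 × cos(61°) = 33.6 m

33.6 m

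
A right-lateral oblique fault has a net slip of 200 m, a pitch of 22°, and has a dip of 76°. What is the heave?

dip-slip = net slip × sin(rake) = 200 m × sin(22°) = 74.92 m
heave = dip-slip × cos(dip) = 74.92 × cos(76°) = 18.1 m

18.1 m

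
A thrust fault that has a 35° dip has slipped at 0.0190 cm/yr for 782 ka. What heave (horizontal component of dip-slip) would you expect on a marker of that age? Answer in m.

dip-slip = rate × time = 0.0190 cm/yr × 782 ka = 148.6 m
heave = dip-slip × cos(dip) = 148.6 × cos(35°) = 122 m

122 m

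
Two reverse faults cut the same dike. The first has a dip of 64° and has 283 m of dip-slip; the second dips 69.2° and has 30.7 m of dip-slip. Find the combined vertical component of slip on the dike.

283 m

throw_A = 283 × sin(64°) = 254.4 m
throw_B = 30.7 × sin(69.2°) = 28.70 m
total = 254.4 + 28.70 = 283 m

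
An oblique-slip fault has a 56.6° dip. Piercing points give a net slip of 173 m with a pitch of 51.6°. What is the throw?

dip-slip = net slip × sin(rake) = 173 m × sin(51.6°) = 135.6 m
throw = dip-slip × sin(dip) = 135.6 × sin(56.6°) = 113 m

113 m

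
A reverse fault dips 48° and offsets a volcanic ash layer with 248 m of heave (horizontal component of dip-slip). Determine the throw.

275 m

throw = heave × tan(dip) = 248 × tan(48°) = 275 m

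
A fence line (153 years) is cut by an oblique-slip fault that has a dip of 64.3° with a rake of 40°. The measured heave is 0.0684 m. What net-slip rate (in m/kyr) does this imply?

dip-slip = heave / cos(dip) = 0.0684 / cos(64.3°) = 0.1577 m
net slip = dip-slip / sin(rake) = 0.1577 / sin(40°) = 0.2454 m
rate = 0.2454 m / 153 years = 0.00160 m/yr = 1.60 m/kyr

1.60 m/kyr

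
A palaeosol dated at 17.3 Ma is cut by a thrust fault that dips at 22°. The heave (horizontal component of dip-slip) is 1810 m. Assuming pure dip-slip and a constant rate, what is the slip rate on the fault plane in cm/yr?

0.0113 cm/yr

dip-slip = heave / cos(dip) = 1810 m / cos(22°) = 1952 m
rate = 1952 m / 17.3 Ma = 0.000113 m/yr = 0.0113 cm/yr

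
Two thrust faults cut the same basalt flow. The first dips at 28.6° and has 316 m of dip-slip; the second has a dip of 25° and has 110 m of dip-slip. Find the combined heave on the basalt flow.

377 m

heave_A = 316 × cos(28.6°) = 277.4 m
heave_B = 110 × cos(25°) = 99.69 m
total = 277.4 + 99.69 = 377 m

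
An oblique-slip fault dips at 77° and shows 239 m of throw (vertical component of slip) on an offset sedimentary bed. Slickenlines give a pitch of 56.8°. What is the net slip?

dip-slip = throw / sin(dip) = 239 / sin(77°) = 245.3 m
net slip = dip-slip / sin(rake) = 245.3 / sin(56.8°) = 293 m

293 m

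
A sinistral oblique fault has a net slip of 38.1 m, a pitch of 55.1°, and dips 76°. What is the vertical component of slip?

30.3 m

dip-slip = net slip × sin(rake) = 38.1 m × sin(55.1°) = 31.25 m
throw = dip-slip × sin(dip) = 31.25 × sin(76°) = 30.3 m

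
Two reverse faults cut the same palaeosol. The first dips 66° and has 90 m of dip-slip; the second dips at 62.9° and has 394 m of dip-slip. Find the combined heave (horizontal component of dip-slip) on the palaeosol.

heave_A = 90 × cos(66°) = 36.61 m
heave_B = 394 × cos(62.9°) = 179.5 m
total = 36.61 + 179.5 = 216 m

216 m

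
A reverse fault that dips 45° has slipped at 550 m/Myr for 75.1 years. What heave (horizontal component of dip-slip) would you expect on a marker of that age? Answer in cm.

dip-slip = rate × time = 550 m/Myr × 75.1 years = 0.04131 m
heave = dip-slip × cos(dip) = 0.04131 × cos(45°) = 0.0292 m = 2.92 cm

2.92 cm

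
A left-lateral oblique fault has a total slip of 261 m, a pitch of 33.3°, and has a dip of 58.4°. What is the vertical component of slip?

122 m

dip-slip = net slip × sin(rake) = 261 m × sin(33.3°) = 143.3 m
throw = dip-slip × sin(dip) = 143.3 × sin(58.4°) = 122 m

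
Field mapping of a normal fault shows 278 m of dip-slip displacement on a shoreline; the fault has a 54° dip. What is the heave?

heave = dip-slip × cos(dip) = 278 m × cos(54°) = 163 m

163 m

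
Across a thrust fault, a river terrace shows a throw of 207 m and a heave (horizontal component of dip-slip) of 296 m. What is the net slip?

361 m

net slip = √(throw² + heave²) = √(207² + 296²) = 361 m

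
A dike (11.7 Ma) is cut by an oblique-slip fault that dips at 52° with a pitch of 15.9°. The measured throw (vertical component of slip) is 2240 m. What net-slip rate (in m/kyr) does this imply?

dip-slip = throw / sin(dip) = 2240 / sin(52°) = 2843 m
net slip = dip-slip / sin(rake) = 2843 / sin(15.9°) = 10380 m
rate = 10380 m / 11.7 Ma = 0.000887 m/yr = 0.887 m/kyr

0.887 m/kyr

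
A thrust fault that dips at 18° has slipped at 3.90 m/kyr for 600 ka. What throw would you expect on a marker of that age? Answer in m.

dip-slip = rate × time = 3.90 m/kyr × 600 ka = 2340 m
throw = dip-slip × sin(dip) = 2340 × sin(18°) = 723 m

723 m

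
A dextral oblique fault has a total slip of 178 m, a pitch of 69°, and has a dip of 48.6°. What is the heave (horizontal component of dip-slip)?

110 m

dip-slip = net slip × sin(rake) = 178 m × sin(69°) = 166.2 m
heave = dip-slip × cos(dip) = 166.2 × cos(48.6°) = 110 m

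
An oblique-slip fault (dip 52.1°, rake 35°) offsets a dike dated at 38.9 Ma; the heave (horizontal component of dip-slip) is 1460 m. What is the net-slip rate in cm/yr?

dip-slip = heave / cos(dip) = 1460 / cos(52.1°) = 2377 m
net slip = dip-slip / sin(rake) = 2377 / sin(35°) = 4144 m
rate = 4144 m / 38.9 Ma = 0.000107 m/yr = 0.0107 cm/yr

0.0107 cm/yr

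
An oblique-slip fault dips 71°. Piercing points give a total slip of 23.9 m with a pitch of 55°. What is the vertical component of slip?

18.5 m

dip-slip = net slip × sin(rake) = 23.9 m × sin(55°) = 19.58 m
throw = dip-slip × sin(dip) = 19.58 × sin(71°) = 18.5 m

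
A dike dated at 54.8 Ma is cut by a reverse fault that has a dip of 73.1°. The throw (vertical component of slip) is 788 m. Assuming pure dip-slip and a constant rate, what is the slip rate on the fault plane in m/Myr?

15 m/Myr

dip-slip = throw / sin(dip) = 788 m / sin(73.1°) = 823.6 m
rate = 823.6 m / 54.8 Ma = 0.0000150 m/yr = 15 m/Myr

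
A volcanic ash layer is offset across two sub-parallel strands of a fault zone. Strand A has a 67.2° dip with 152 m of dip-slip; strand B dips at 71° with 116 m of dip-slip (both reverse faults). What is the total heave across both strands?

96.7 m

heave_A = 152 × cos(67.2°) = 58.90 m
heave_B = 116 × cos(71°) = 37.77 m
total = 58.90 + 37.77 = 96.7 m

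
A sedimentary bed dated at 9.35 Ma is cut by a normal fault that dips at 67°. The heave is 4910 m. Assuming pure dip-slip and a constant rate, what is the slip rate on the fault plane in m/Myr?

1340 m/Myr

dip-slip = heave / cos(dip) = 4910 m / cos(67°) = 12570 m
rate = 12570 m / 9.35 Ma = 0.00134 m/yr = 1340 m/Myr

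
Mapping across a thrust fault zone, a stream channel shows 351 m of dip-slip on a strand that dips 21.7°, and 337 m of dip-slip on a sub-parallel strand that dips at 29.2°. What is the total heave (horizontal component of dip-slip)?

heave_A = 351 × cos(21.7°) = 326.1 m
heave_B = 337 × cos(29.2°) = 294.2 m
total = 326.1 + 294.2 = 620 m

620 m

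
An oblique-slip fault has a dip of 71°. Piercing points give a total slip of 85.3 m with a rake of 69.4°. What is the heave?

dip-slip = net slip × sin(rake) = 85.3 m × sin(69.4°) = 79.85 m
heave = dip-slip × cos(dip) = 79.85 × cos(71°) = 26 m

26 m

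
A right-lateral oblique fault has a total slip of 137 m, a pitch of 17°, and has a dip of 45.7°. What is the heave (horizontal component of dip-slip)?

28 m

dip-slip = net slip × sin(rake) = 137 m × sin(17°) = 40.05 m
heave = dip-slip × cos(dip) = 40.05 × cos(45.7°) = 28 m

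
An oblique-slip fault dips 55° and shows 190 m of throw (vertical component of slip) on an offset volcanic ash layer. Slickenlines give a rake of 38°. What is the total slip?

dip-slip = throw / sin(dip) = 190 / sin(55°) = 231.9 m
net slip = dip-slip / sin(rake) = 231.9 / sin(38°) = 377 m

377 m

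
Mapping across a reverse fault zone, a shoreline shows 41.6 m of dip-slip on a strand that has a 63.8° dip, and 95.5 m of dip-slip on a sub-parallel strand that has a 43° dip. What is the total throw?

throw_A = 41.6 × sin(63.8°) = 37.33 m
throw_B = 95.5 × sin(43°) = 65.13 m
total = 37.33 + 65.13 = 102 m

102 m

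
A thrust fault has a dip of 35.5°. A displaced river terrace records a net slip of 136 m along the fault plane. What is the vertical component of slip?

79 m

throw = dip-slip × sin(dip) = 136 m × sin(35.5°) = 79 m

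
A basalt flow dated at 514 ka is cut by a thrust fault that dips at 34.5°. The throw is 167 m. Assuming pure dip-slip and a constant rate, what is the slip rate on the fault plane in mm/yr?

dip-slip = throw / sin(dip) = 167 m / sin(34.5°) = 294.8 m
rate = 294.8 m / 514 ka = 0.000574 m/yr = 0.574 mm/yr

0.574 mm/yr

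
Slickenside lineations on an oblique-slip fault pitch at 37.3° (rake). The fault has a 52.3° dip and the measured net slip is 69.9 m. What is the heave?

25.9 m

dip-slip = net slip × sin(rake) = 69.9 m × sin(37.3°) = 42.36 m
heave = dip-slip × cos(dip) = 42.36 × cos(52.3°) = 25.9 m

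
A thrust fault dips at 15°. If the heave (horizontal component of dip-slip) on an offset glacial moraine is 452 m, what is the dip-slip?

dip-slip = heave / cos(dip) = 452 / cos(15°) = 468 m

468 m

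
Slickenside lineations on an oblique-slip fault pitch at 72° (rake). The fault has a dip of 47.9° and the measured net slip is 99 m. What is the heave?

63.1 m

dip-slip = net slip × sin(rake) = 99 m × sin(72°) = 94.15 m
heave = dip-slip × cos(dip) = 94.15 × cos(47.9°) = 63.1 m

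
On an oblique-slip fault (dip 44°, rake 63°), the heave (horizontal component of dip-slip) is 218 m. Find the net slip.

dip-slip = heave / cos(dip) = 218 / cos(44°) = 303.1 m
net slip = dip-slip / sin(rake) = 303.1 / sin(63°) = 340 m

340 m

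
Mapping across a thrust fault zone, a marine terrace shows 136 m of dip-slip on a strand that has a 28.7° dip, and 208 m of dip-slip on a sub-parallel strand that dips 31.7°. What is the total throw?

175 m

throw_A = 136 × sin(28.7°) = 65.31 m
throw_B = 208 × sin(31.7°) = 109.3 m
total = 65.31 + 109.3 = 175 m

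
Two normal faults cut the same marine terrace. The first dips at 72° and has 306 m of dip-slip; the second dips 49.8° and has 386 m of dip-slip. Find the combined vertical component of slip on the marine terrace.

throw_A = 306 × sin(72°) = 291 m
throw_B = 386 × sin(49.8°) = 294.8 m
total = 291 + 294.8 = 586 m

586 m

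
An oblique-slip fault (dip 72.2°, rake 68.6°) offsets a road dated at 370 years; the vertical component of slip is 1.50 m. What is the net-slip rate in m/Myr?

4570 m/Myr

dip-slip = throw / sin(dip) = 1.50 / sin(72.2°) = 1.575 m
net slip = dip-slip / sin(rake) = 1.575 / sin(68.6°) = 1.692 m
rate = 1.692 m / 370 years = 0.00457 m/yr = 4570 m/Myr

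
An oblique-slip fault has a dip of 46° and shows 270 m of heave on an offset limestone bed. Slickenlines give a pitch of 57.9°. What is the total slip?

459 m

dip-slip = heave / cos(dip) = 270 / cos(46°) = 388.7 m
net slip = dip-slip / sin(rake) = 388.7 / sin(57.9°) = 459 m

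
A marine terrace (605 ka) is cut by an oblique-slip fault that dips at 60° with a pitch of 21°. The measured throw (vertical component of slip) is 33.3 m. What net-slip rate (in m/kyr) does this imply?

dip-slip = throw / sin(dip) = 33.3 / sin(60°) = 38.45 m
net slip = dip-slip / sin(rake) = 38.45 / sin(21°) = 107.3 m
rate = 107.3 m / 605 ka = 0.000177 m/yr = 0.177 m/kyr

0.177 m/kyr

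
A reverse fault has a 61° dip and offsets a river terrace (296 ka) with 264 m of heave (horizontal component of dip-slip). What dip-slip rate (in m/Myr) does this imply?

dip-slip = heave / cos(dip) = 264 m / cos(61°) = 544.5 m
rate = 544.5 m / 296 ka = 0.00184 m/yr = 1840 m/Myr

1840 m/Myr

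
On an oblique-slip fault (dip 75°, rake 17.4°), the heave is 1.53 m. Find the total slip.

dip-slip = heave / cos(dip) = 1.53 / cos(75°) = 5.911 m
net slip = dip-slip / sin(rake) = 5.911 / sin(17.4°) = 19.8 m

19.8 m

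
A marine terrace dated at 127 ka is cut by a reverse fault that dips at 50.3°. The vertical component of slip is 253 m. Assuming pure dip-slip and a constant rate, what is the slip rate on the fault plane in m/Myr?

dip-slip = throw / sin(dip) = 253 m / sin(50.3°) = 328.8 m
rate = 328.8 m / 127 ka = 0.00259 m/yr = 2590 m/Myr

2590 m/Myr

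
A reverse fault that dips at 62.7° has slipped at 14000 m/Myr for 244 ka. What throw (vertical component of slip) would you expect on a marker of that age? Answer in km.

3.04 km

dip-slip = rate × time = 14000 m/Myr × 244 ka = 3416 m
throw = dip-slip × sin(dip) = 3416 × sin(62.7°) = 3040 m = 3.04 km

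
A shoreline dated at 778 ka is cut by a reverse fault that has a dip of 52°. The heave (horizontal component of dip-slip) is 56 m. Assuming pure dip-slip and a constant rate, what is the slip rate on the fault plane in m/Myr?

117 m/Myr

dip-slip = heave / cos(dip) = 56 m / cos(52°) = 90.96 m
rate = 90.96 m / 778 ka = 0.000117 m/yr = 117 m/Myr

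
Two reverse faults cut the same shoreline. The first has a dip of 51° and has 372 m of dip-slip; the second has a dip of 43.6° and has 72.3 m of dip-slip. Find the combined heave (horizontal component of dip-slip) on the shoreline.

heave_A = 372 × cos(51°) = 234.1 m
heave_B = 72.3 × cos(43.6°) = 52.36 m
total = 234.1 + 52.36 = 286 m

286 m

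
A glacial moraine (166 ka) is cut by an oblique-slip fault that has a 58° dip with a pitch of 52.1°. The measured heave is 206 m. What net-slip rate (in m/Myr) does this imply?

dip-slip = heave / cos(dip) = 206 / cos(58°) = 388.7 m
net slip = dip-slip / sin(rake) = 388.7 / sin(52.1°) = 492.6 m
rate = 492.6 m / 166 ka = 0.00297 m/yr = 2970 m/Myr

2970 m/Myr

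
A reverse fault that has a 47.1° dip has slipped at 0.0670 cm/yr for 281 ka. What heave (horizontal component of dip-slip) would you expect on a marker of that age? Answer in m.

128 m

dip-slip = rate × time = 0.0670 cm/yr × 281 ka = 188.3 m
heave = dip-slip × cos(dip) = 188.3 × cos(47.1°) = 128 m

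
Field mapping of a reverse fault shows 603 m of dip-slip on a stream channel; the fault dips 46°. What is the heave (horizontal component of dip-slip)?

heave = dip-slip × cos(dip) = 603 m × cos(46°) = 419 m

419 m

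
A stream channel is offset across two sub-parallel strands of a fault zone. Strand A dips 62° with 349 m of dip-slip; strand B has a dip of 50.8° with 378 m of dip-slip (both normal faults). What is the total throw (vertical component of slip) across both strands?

throw_A = 349 × sin(62°) = 308.1 m
throw_B = 378 × sin(50.8°) = 292.9 m
total = 308.1 + 292.9 = 601 m

601 m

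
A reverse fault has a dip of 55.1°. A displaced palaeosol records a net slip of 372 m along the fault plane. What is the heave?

213 m

heave = dip-slip × cos(dip) = 372 m × cos(55.1°) = 213 m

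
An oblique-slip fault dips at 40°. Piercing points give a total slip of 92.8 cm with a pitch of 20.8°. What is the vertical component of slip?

dip-slip = net slip × sin(rake) = 92.8 cm × sin(20.8°) = 32.95 cm
throw = dip-slip × sin(dip) = 32.95 × sin(40°) = 21.2 cm

21.2 cm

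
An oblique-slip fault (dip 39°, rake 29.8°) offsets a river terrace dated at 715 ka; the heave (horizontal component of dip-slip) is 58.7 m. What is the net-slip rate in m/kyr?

0.213 m/kyr

dip-slip = heave / cos(dip) = 58.7 / cos(39°) = 75.53 m
net slip = dip-slip / sin(rake) = 75.53 / sin(29.8°) = 152 m
rate = 152 m / 715 ka = 0.000213 m/yr = 0.213 m/kyr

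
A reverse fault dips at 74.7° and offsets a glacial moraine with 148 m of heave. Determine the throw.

541 m

throw = heave × tan(dip) = 148 × tan(74.7°) = 541 m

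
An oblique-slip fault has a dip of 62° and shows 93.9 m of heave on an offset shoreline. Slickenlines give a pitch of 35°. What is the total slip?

dip-slip = heave / cos(dip) = 93.9 / cos(62°) = 200 m
net slip = dip-slip / sin(rake) = 200 / sin(35°) = 349 m

349 m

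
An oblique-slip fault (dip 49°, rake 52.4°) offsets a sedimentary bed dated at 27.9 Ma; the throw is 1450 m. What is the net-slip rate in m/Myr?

86.9 m/Myr

dip-slip = throw / sin(dip) = 1450 / sin(49°) = 1921 m
net slip = dip-slip / sin(rake) = 1921 / sin(52.4°) = 2425 m
rate = 2425 m / 27.9 Ma = 0.0000869 m/yr = 86.9 m/Myr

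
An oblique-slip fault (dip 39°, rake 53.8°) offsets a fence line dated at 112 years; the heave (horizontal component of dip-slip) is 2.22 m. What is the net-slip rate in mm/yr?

31.6 mm/yr

dip-slip = heave / cos(dip) = 2.22 / cos(39°) = 2.857 m
net slip = dip-slip / sin(rake) = 2.857 / sin(53.8°) = 3.540 m
rate = 3.540 m / 112 years = 0.0316 m/yr = 31.6 mm/yr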